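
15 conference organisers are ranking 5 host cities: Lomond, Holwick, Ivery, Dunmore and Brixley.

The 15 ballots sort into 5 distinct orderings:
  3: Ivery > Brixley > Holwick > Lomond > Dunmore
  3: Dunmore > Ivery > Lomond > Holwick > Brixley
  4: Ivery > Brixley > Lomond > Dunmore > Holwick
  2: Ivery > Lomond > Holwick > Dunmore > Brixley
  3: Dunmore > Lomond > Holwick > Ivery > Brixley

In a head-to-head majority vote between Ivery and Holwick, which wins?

Ivery

Ballots ranking Ivery above Holwick: 3 + 3 + 4 + 2 = 12.
Ballots ranking Holwick above Ivery: 15 − 12 = 3.
Ivery wins the head-to-head 12–3.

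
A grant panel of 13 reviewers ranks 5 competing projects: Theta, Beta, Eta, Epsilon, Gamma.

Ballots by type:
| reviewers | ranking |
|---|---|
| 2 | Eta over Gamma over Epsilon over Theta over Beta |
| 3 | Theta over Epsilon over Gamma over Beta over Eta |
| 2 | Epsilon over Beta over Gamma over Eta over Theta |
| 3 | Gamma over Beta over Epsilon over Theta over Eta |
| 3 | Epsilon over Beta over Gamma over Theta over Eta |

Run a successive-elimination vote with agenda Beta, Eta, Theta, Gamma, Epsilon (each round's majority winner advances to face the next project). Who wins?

Epsilon

Round 1: Beta vs Eta — 11–2, Beta advances.
Round 2: Beta vs Theta — 8–5, Beta advances.
Round 3: Beta vs Gamma — 5–8, Gamma advances.
Round 4: Gamma vs Epsilon — 5–8, Epsilon advances.
The agenda winner is Epsilon.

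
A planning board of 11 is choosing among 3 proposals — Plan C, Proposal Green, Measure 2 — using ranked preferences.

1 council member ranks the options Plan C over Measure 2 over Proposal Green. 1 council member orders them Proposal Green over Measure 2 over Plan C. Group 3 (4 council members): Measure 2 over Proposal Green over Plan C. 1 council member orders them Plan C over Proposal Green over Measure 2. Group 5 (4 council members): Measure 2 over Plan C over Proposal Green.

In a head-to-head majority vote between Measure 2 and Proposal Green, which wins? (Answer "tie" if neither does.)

Ballots ranking Measure 2 above Proposal Green: 1 + 4 + 4 = 9.
Ballots ranking Proposal Green above Measure 2: 11 − 9 = 2.
Measure 2 wins the head-to-head 9–2.

Measure 2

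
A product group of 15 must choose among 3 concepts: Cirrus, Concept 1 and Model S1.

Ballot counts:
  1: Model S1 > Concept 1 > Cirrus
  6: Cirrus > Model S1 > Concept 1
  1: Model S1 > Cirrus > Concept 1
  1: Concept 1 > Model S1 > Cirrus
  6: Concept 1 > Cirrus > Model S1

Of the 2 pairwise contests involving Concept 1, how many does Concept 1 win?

1

Concept 1 against each rival (15 engineers):
Concept 1 vs Cirrus: 1+1+6 = 8 for Concept 1, 7 for Cirrus — Concept 1 by 8–7.
Concept 1 vs Model S1: Model S1 wins 8–7.
Concept 1 beats Cirrus; loses to Model S1 — 1 pairwise win.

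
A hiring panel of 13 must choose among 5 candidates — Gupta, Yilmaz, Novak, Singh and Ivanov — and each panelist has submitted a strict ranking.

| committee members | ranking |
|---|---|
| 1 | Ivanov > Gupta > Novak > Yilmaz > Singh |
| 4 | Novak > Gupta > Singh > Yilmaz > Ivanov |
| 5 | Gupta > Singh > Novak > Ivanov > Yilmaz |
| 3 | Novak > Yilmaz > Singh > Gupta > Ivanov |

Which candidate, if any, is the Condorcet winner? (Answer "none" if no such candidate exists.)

Novak

Pairwise majorities:
Gupta vs Yilmaz: Gupta wins 10–3.
Gupta vs Novak: Novak, 7–6.
Gupta–Singh: Gupta 10–3.
Gupta–Ivanov: Gupta 12–1.
Yilmaz vs Novak: Novak, 13–0.
Yilmaz vs Singh: Singh, 9–4.
Yilmaz vs Ivanov: Yilmaz wins 7–6.
Novak–Singh: Novak 8–5.
Novak vs Ivanov: Novak, 12–1.
Singh vs Ivanov: Singh wins 12–1.
Novak beats each of Gupta, Yilmaz, Singh, Ivanov — Novak is the Condorcet winner.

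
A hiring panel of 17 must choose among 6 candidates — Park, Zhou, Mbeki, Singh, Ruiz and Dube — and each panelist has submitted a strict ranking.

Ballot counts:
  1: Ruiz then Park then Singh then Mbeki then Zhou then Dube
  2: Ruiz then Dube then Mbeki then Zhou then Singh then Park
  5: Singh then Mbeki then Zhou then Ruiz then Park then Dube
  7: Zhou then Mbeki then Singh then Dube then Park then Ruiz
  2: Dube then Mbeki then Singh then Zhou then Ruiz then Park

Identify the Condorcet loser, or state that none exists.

Pairwise majorities:
Park vs Zhou: Park is ranked higher on 1 ballot, Zhou on 16. Zhou wins 16–1.
Park vs Mbeki: Park is ranked higher on 1 ballot, Mbeki on 16. Mbeki wins 16–1.
Park–Singh: Singh 16–1.
Park vs Ruiz: 7 to 10, Ruiz.
Park vs Dube: Dube, 11–6.
Zhou vs Mbeki: 7 for Zhou, 10 for Mbeki — Mbeki by 10–7.
Zhou vs Singh: 2+7 = 9 for Zhou, 8 for Singh — Zhou by 9–8.
Zhou–Ruiz: Zhou 14–3.
Zhou vs Dube: Zhou wins 13–4.
Mbeki vs Singh: 11 to 6, Mbeki.
Mbeki–Ruiz: Mbeki 14–3.
Mbeki–Dube: Mbeki 13–4.
Singh–Ruiz: Singh 14–3.
Singh vs Dube: Singh, 13–4.
Ruiz vs Dube: Ruiz preferred on 1+2+5 = 8 ballots; Dube wins 9–8.
Park is beaten in every head-to-head and is the Condorcet loser.

Park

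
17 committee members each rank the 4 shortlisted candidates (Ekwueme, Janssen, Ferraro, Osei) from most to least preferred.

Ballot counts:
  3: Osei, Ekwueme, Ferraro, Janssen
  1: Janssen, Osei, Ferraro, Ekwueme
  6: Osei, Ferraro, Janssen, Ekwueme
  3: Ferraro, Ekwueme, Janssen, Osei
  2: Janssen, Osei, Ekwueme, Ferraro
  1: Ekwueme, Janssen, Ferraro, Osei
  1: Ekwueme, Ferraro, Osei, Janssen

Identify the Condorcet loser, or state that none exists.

Pairwise majorities:
Ekwueme vs Janssen: Ekwueme preferred on 3+3+1+1 = 8 ballots; Janssen wins 9–8.
Ekwueme vs Ferraro: Ferraro wins 10–7.
Ekwueme vs Osei: 5 to 12, Osei.
Janssen–Ferraro: Ferraro 13–4.
Janssen vs Osei: Osei wins 10–7.
Ferraro–Osei: Osei 12–5.
Ekwueme is beaten in every head-to-head and is the Condorcet loser.

Ekwueme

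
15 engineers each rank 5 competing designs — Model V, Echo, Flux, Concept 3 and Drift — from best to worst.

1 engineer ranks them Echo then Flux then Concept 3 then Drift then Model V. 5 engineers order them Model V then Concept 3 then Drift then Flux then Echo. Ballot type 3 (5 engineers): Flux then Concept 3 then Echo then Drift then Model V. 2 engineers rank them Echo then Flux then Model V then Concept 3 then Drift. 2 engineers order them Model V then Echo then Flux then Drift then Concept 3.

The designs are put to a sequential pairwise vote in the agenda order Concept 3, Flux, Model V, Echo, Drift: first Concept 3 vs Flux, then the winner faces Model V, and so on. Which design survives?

Round 1: Concept 3 vs Flux — 5–10, Flux advances.
Round 2: Flux vs Model V — 8–7, Flux advances.
Round 3: Flux vs Echo — 10–5, Flux advances.
Round 4: Flux vs Drift — 10–5, Flux advances.
Flux survives the agenda.

Flux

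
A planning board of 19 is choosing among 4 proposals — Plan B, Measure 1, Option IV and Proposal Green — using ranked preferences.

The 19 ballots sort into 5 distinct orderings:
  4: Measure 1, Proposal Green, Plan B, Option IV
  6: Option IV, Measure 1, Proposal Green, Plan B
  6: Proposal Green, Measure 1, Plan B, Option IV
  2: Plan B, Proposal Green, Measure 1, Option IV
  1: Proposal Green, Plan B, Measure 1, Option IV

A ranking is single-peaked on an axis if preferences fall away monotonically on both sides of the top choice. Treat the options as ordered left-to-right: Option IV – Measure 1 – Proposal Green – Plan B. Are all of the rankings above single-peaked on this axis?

yes

Axis positions: Option IV=1, Measure 1=2, Proposal Green=3, Plan B=4.
Group 1 (peak Measure 1 at position 2): ranking walks positions 2-3-4-1, expanding outward from the peak — single-peaked.
Group 2 (peak Option IV at position 1): ranking walks positions 1-2-3-4, expanding outward from the peak — single-peaked.
Group 3 (peak Proposal Green at position 3): ranking walks positions 3-2-4-1, expanding outward from the peak — single-peaked.
Group 4 (peak Plan B at position 4): ranking walks positions 4-3-2-1, expanding outward from the peak — single-peaked.
Group 5 (peak Proposal Green at position 3): ranking walks positions 3-4-2-1, expanding outward from the peak — single-peaked.
Every ranking is single-peaked on this axis.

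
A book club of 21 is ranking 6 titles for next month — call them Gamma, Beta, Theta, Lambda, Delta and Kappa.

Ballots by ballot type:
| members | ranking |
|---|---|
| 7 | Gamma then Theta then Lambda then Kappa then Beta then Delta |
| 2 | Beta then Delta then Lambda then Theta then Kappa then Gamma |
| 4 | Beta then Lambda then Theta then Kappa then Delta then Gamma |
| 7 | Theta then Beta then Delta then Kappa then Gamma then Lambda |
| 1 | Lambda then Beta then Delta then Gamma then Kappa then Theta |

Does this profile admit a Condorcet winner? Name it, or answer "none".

Theta

Pairwise majorities:
Gamma–Beta: Beta 14–7.
Gamma vs Theta: Theta, 13–8.
Gamma vs Lambda: Gamma wins 14–7.
Gamma vs Delta: Delta, 14–7.
Gamma vs Kappa: Kappa wins 13–8.
Beta–Theta: Theta 14–7.
Beta vs Lambda: Beta, 13–8.
Beta vs Delta: Beta wins 21–0.
Beta–Kappa: Beta 14–7.
Theta vs Lambda: Theta wins 14–7.
Theta vs Delta: Theta, 18–3.
Theta–Kappa: Theta 20–1.
Lambda–Delta: Lambda 12–9.
Lambda vs Kappa: Lambda, 14–7.
Delta–Kappa: Kappa 11–10.
Theta wins every pairwise contest, so Theta is the Condorcet winner.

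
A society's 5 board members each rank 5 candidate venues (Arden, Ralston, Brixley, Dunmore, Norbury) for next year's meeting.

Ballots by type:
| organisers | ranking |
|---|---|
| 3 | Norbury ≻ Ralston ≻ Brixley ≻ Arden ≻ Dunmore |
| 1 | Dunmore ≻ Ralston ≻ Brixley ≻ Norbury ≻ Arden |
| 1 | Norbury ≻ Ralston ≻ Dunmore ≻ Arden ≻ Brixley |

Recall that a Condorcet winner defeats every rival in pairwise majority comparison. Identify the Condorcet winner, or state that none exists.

Pairwise majorities:
Arden vs Ralston: Arden preferred on 0 ballots; Ralston wins 5–0.
Arden vs Brixley: Brixley, 4–1.
Arden vs Dunmore: Arden wins 3–2.
Arden vs Norbury: Arden is ranked higher on 0 ballots, Norbury on 5. Norbury wins 5–0.
Ralston vs Brixley: Ralston is ranked higher on 3+1+1 = 5 ballots, Brixley on 0. Ralston wins 5–0.
Ralston vs Dunmore: 3+1 = 4 for Ralston, 1 for Dunmore — Ralston by 4–1.
Ralston vs Norbury: 1 for Ralston, 4 for Norbury — Norbury by 4–1.
Brixley vs Dunmore: Brixley wins 3–2.
Brixley vs Norbury: 1 to 4, Norbury.
Dunmore vs Norbury: Norbury wins 4–1.
Norbury defeats every rival head-to-head and is the Condorcet winner.

Norbury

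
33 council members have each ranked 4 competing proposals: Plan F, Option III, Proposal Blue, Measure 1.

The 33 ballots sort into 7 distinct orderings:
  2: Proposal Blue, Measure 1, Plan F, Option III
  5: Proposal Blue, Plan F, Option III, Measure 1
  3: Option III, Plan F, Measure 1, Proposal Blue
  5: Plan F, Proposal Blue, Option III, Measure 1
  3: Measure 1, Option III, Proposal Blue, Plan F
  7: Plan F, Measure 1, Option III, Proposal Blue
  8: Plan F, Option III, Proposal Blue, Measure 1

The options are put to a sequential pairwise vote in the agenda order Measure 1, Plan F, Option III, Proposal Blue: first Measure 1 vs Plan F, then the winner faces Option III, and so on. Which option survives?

Round 1: Measure 1 vs Plan F — 5–28, Plan F advances.
Round 2: Plan F vs Option III — 27–6, Plan F advances.
Round 3: Plan F vs Proposal Blue — 23–10, Plan F advances.
The agenda winner is Plan F.

Plan F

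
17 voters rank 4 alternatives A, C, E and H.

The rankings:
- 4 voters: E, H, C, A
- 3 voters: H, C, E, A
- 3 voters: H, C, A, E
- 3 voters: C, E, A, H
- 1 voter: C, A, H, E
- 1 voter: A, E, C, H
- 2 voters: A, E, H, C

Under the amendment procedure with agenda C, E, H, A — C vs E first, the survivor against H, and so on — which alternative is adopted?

H

Round 1: C vs E — 10–7, C advances.
Round 2: C vs H — 5–12, H advances.
Round 3: H vs A — 10–7, H advances.
H survives the agenda.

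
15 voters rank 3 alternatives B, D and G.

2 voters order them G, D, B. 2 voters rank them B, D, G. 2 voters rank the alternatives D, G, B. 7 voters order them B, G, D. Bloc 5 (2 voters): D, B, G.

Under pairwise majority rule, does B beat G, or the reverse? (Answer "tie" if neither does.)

B

Ballots ranking B above G: 2 + 7 + 2 = 11.
Ballots ranking G above B: 15 − 11 = 4.
B wins the head-to-head 11–4.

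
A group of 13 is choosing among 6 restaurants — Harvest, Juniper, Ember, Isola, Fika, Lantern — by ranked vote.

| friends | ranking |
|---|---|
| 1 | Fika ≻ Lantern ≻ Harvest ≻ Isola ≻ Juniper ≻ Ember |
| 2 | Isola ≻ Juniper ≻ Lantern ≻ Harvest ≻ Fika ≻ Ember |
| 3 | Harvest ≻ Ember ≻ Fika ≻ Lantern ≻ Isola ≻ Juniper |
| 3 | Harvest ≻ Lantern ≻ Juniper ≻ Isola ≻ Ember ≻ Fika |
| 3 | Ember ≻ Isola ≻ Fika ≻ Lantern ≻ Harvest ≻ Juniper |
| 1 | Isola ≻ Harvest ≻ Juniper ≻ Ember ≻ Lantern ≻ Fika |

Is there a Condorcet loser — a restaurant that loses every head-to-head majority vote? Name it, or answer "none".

none

Pairwise majorities:
Harvest vs Juniper: 1+3+3+3+1 = 11 for Harvest, 2 for Juniper — Harvest by 11–2.
Harvest vs Ember: 1+2+3+3+1 = 10 for Harvest, 3 for Ember — Harvest by 10–3.
Harvest vs Isola: 7 to 6, Harvest.
Harvest vs Fika: Harvest preferred on 2+3+3+1 = 9 ballots; Harvest wins 9–4.
Harvest vs Lantern: 7 to 6, Harvest.
Juniper–Ember: Juniper 7–6.
Juniper vs Isola: Isola, 10–3.
Juniper vs Fika: Fika wins 7–6.
Juniper vs Lantern: Lantern, 10–3.
Ember vs Isola: 6 to 7, Isola.
Ember–Fika: Ember 10–3.
Ember–Lantern: Ember 7–6.
Isola vs Fika: Isola, 9–4.
Isola vs Lantern: Lantern, 7–6.
Fika vs Lantern: Fika wins 7–6.
No restaurant is winless: Harvest beats Juniper; Juniper beats Ember; Ember beats Fika; Isola beats Juniper; Fika beats Juniper; Lantern beats Juniper. There is no Condorcet loser.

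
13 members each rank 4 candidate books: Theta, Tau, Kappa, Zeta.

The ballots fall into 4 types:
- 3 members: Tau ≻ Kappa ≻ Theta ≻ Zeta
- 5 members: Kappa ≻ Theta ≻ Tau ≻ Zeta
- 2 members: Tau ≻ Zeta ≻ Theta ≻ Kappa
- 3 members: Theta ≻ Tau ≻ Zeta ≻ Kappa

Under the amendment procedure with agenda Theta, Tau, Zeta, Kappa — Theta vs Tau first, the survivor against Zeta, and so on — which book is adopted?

Round 1: Theta vs Tau — 8–5, Theta advances.
Round 2: Theta vs Zeta — 11–2, Theta advances.
Round 3: Theta vs Kappa — 5–8, Kappa advances.
Kappa survives the agenda.

Kappa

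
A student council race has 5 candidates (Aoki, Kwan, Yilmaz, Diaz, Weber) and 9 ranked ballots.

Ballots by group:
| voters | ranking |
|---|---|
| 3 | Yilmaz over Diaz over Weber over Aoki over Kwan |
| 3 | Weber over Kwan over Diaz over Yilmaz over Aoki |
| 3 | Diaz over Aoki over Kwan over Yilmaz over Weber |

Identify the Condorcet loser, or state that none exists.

none

Pairwise majorities:
Aoki vs Kwan: Aoki preferred on 3+3 = 6 ballots; Aoki wins 6–3.
Aoki vs Yilmaz: Yilmaz, 6–3.
Aoki vs Diaz: 0 for Aoki, 9 for Diaz — Diaz by 9–0.
Aoki vs Weber: 3 for Aoki, 6 for Weber — Weber by 6–3.
Kwan–Yilmaz: Kwan 6–3.
Kwan vs Diaz: Kwan preferred on 3 ballots; Diaz wins 6–3.
Kwan vs Weber: 3 for Kwan, 6 for Weber — Weber by 6–3.
Yilmaz vs Diaz: Yilmaz is ranked higher on 3 ballots, Diaz on 6. Diaz wins 6–3.
Yilmaz–Weber: Yilmaz 6–3.
Diaz vs Weber: 3+3 = 6 for Diaz, 3 for Weber — Diaz by 6–3.
No candidate is winless: Aoki beats Kwan; Kwan beats Yilmaz; Yilmaz beats Aoki; Diaz beats Aoki; Weber beats Aoki. There is no Condorcet loser.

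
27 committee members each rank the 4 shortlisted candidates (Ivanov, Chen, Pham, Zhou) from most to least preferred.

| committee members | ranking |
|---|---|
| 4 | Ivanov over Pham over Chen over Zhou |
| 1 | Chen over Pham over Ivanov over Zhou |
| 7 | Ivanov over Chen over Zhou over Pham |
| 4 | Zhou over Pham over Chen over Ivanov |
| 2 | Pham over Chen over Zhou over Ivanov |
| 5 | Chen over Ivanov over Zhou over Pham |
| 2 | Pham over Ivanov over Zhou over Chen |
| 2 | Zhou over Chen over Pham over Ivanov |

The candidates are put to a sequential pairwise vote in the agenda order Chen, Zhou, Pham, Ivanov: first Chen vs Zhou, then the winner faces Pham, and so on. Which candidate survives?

Round 1: Chen vs Zhou — 19–8, Chen advances.
Round 2: Chen vs Pham — 15–12, Chen advances.
Round 3: Chen vs Ivanov — 14–13, Chen advances.
Chen survives the agenda.

Chen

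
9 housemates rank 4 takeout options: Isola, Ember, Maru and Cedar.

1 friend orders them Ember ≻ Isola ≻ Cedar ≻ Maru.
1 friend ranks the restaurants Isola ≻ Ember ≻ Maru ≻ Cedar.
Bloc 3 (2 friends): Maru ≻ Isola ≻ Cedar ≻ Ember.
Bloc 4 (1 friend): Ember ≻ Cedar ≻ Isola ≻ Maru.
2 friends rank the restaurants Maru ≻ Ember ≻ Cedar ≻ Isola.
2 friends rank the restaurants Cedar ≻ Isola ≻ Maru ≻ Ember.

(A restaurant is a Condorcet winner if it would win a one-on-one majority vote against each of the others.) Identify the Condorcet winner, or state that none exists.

none

Check each pair by majority over 9 ballots:
Isola–Ember: Isola 5–4.
Isola–Maru: Isola 5–4.
Isola–Cedar: Cedar 5–4.
Ember–Maru: Maru 6–3.
Ember–Cedar: Ember 5–4.
Maru vs Cedar: Maru wins 5–4.
Each restaurant drops at least one matchup (Isola loses to Cedar; Ember loses to Isola; Maru loses to Isola; Cedar loses to Ember); the cycle Isola → Ember → Cedar → Isola rules out a Condorcet winner.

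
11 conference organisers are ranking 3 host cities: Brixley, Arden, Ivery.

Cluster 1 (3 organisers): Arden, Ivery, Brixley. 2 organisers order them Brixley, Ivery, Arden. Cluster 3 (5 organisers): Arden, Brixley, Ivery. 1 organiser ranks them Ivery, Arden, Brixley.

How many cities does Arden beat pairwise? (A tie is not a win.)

Arden against each rival (11 organisers):
Arden vs Brixley: Arden wins 9–2.
Arden vs Ivery: Arden, 8–3.
Arden beats Brixley, Ivery — 2 pairwise wins.

2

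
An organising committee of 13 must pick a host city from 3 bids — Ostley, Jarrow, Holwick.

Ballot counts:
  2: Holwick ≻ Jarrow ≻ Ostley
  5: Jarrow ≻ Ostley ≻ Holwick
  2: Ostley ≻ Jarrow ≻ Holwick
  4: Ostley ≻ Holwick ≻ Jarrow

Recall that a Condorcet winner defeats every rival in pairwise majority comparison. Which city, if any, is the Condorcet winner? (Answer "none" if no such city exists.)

Check each pair by majority over 13 ballots:
Ostley vs Jarrow: Ostley is ranked higher on 2+4 = 6 ballots, Jarrow on 7. Jarrow wins 7–6.
Ostley vs Holwick: Ostley preferred on 5+2+4 = 11 ballots; Ostley wins 11–2.
Jarrow vs Holwick: 5+2 = 7 for Jarrow, 6 for Holwick — Jarrow by 7–6.
Jarrow beats each of Ostley, Holwick — Jarrow is the Condorcet winner.

Jarrow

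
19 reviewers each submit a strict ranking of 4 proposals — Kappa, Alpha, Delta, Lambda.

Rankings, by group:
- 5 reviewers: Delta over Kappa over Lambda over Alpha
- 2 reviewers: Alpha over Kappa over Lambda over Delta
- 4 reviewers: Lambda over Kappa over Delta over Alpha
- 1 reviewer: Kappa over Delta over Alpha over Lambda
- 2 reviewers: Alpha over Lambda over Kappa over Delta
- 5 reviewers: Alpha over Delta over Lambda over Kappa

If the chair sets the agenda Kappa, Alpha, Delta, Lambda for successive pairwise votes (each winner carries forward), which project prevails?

Delta

Round 1: Kappa vs Alpha — 10–9, Kappa advances.
Round 2: Kappa vs Delta — 9–10, Delta advances.
Round 3: Delta vs Lambda — 11–8, Delta advances.
The agenda winner is Delta.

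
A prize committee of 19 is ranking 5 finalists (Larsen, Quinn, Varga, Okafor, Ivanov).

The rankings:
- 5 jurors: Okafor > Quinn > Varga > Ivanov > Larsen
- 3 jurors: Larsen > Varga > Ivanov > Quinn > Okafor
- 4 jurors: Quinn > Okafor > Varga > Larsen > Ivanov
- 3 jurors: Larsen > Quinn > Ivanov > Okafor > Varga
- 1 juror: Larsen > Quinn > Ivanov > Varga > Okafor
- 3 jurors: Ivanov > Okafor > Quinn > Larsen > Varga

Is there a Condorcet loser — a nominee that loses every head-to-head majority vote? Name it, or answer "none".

none

Head-to-head results (19 jurors):
Larsen vs Quinn: Larsen is ranked higher on 3+3+1 = 7 ballots, Quinn on 12. Quinn wins 12–7.
Larsen–Varga: Larsen 10–9.
Larsen vs Okafor: Okafor, 12–7.
Larsen vs Ivanov: Larsen, 11–8.
Quinn vs Varga: 5+4+3+1+3 = 16 for Quinn, 3 for Varga — Quinn by 16–3.
Quinn vs Okafor: Quinn, 11–8.
Quinn–Ivanov: Quinn 13–6.
Varga vs Okafor: Okafor, 15–4.
Varga vs Ivanov: Varga, 12–7.
Okafor vs Ivanov: Ivanov wins 10–9.
Every nominee wins at least one matchup (Larsen beats Varga; Quinn beats Larsen; Varga beats Ivanov; Okafor beats Larsen; Ivanov beats Okafor), so there is no Condorcet loser.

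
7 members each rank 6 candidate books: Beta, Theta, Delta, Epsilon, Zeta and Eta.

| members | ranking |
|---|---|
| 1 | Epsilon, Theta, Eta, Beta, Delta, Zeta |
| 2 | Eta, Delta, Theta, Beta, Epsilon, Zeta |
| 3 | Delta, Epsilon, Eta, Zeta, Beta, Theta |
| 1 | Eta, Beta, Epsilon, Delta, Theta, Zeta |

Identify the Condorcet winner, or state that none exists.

none

Pairwise majorities:
Beta vs Theta: Beta, 4–3.
Beta vs Delta: Delta wins 5–2.
Beta vs Epsilon: Epsilon wins 4–3.
Beta vs Zeta: Beta, 4–3.
Beta vs Eta: Eta, 7–0.
Theta–Delta: Delta 6–1.
Theta vs Epsilon: Epsilon, 5–2.
Theta vs Zeta: Theta, 4–3.
Theta vs Eta: Eta wins 6–1.
Delta–Epsilon: Delta 5–2.
Delta vs Zeta: Delta wins 7–0.
Delta vs Eta: Eta wins 4–3.
Epsilon–Zeta: Epsilon 7–0.
Epsilon vs Eta: Epsilon wins 4–3.
Zeta–Eta: Eta 7–0.
Every book loses at least once (Beta loses to Delta; Theta loses to Beta; Delta loses to Eta; Epsilon loses to Delta; Zeta loses to Beta; Eta loses to Epsilon). The majority relation contains the cycle Delta beats Epsilon beats Eta beats Delta, so there is no Condorcet winner.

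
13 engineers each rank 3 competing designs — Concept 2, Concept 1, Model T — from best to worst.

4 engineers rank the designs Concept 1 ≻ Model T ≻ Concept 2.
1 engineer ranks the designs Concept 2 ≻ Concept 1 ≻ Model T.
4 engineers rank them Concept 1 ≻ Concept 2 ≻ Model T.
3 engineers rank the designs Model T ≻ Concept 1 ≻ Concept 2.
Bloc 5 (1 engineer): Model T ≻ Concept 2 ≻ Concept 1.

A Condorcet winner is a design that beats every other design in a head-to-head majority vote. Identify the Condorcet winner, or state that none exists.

Pairwise majorities:
Concept 2 vs Concept 1: Concept 2 is ranked higher on 1+1 = 2 ballots, Concept 1 on 11. Concept 1 wins 11–2.
Concept 2 vs Model T: 5 to 8, Model T.
Concept 1 vs Model T: Concept 1 preferred on 4+1+4 = 9 ballots; Concept 1 wins 9–4.
Concept 1 beats each of Concept 2, Model T — Concept 1 is the Condorcet winner.

Concept 1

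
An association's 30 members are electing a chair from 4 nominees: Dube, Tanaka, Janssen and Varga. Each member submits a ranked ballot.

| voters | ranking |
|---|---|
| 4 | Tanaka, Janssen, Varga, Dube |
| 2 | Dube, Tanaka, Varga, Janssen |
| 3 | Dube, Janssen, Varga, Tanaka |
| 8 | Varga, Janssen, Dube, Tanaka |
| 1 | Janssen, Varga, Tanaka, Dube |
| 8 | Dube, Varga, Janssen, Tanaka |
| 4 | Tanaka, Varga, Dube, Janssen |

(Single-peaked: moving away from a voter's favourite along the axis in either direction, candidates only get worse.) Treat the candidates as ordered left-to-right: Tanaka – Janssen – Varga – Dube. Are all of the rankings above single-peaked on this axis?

no

Axis positions: Tanaka=1, Janssen=2, Varga=3, Dube=4.
Group 1 (peak Tanaka at position 1): ranking walks positions 1-2-3-4, expanding outward from the peak — single-peaked.
Group 2: ranking walks positions 4-1-3-2; Tanaka is ranked above Varga even though Varga lies between Tanaka and the peak Dube on the axis — preferences dip and rise again. Not single-peaked.
Group 3: ranking walks positions 4-2-3-1; Janssen is ranked above Varga even though Varga lies between Janssen and the peak Dube on the axis — preferences dip and rise again. Not single-peaked.
Group 4 (peak Varga at position 3): ranking walks positions 3-2-4-1, expanding outward from the peak — single-peaked.
Group 5 (peak Janssen at position 2): ranking walks positions 2-3-1-4, expanding outward from the peak — single-peaked.
Group 6 (peak Dube at position 4): ranking walks positions 4-3-2-1, expanding outward from the peak — single-peaked.
Group 7: ranking walks positions 1-3-4-2; Varga is ranked above Janssen even though Janssen lies between Varga and the peak Tanaka on the axis — preferences dip and rise again. Not single-peaked.
Group 2 violates single-peakedness, so the profile is not single-peaked on this axis.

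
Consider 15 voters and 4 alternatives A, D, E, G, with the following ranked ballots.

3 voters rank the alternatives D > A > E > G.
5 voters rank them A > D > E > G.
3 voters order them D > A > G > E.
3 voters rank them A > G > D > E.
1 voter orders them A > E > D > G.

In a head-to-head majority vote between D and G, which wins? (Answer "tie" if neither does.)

Ballots ranking D above G: 3 + 5 + 3 + 1 = 12.
Ballots ranking G above D: 15 − 12 = 3.
D wins the head-to-head 12–3.

D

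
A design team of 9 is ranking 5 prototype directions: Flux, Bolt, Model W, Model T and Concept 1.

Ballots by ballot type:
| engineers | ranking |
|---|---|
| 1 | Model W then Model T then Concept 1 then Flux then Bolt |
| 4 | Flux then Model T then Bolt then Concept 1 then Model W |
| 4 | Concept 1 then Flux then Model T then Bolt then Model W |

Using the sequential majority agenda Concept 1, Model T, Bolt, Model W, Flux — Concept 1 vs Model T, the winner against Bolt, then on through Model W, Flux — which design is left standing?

Round 1: Concept 1 vs Model T — 4–5, Model T advances.
Round 2: Model T vs Bolt — 9–0, Model T advances.
Round 3: Model T vs Model W — 8–1, Model T advances.
Round 4: Model T vs Flux — 1–8, Flux advances.
The agenda winner is Flux.

Flux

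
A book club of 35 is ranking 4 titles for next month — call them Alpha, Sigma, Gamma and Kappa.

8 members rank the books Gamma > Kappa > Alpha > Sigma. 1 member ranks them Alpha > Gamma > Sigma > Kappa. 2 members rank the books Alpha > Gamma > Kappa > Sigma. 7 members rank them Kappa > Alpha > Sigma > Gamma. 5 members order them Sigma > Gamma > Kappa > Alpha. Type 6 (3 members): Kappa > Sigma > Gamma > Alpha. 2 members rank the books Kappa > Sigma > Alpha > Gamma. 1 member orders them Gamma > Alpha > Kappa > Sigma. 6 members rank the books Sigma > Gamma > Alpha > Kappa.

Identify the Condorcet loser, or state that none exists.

none

Pairwise majorities:
Alpha vs Sigma: Alpha wins 19–16.
Alpha vs Gamma: Gamma, 23–12.
Alpha vs Kappa: 10 to 25, Kappa.
Sigma vs Gamma: Sigma wins 23–12.
Sigma vs Kappa: Sigma is ranked higher on 1+5+6 = 12 ballots, Kappa on 23. Kappa wins 23–12.
Gamma vs Kappa: Gamma, 23–12.
Each book has at least one pairwise win (Alpha beats Sigma; Sigma beats Gamma; Gamma beats Alpha; Kappa beats Alpha) — no Condorcet loser.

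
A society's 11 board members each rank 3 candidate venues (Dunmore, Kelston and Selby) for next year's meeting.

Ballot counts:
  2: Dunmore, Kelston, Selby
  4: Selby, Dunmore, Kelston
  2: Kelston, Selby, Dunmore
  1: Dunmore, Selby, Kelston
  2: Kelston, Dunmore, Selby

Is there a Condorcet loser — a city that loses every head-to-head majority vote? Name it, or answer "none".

none

Pairwise majorities:
Dunmore vs Kelston: Dunmore, 7–4.
Dunmore vs Selby: Selby, 6–5.
Kelston–Selby: Kelston 6–5.
Every city wins at least one matchup (Dunmore beats Kelston; Kelston beats Selby; Selby beats Dunmore), so there is no Condorcet loser.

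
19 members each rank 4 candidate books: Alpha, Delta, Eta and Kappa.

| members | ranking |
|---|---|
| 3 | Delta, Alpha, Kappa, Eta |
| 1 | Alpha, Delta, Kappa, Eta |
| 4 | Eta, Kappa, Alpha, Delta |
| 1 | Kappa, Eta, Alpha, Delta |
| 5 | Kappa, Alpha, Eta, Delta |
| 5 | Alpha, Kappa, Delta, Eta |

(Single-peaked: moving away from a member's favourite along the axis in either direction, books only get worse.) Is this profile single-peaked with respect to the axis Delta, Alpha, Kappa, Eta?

Axis positions: Delta=1, Alpha=2, Kappa=3, Eta=4.
Cluster 1 (peak Delta at position 1): ranking walks positions 1-2-3-4, expanding outward from the peak — single-peaked.
Cluster 2 (peak Alpha at position 2): ranking walks positions 2-1-3-4, expanding outward from the peak — single-peaked.
Cluster 3 (peak Eta at position 4): ranking walks positions 4-3-2-1, expanding outward from the peak — single-peaked.
Cluster 4 (peak Kappa at position 3): ranking walks positions 3-4-2-1, expanding outward from the peak — single-peaked.
Cluster 5 (peak Kappa at position 3): ranking walks positions 3-2-4-1, expanding outward from the peak — single-peaked.
Cluster 6 (peak Alpha at position 2): ranking walks positions 2-3-1-4, expanding outward from the peak — single-peaked.
Every ranking is single-peaked on this axis.

yes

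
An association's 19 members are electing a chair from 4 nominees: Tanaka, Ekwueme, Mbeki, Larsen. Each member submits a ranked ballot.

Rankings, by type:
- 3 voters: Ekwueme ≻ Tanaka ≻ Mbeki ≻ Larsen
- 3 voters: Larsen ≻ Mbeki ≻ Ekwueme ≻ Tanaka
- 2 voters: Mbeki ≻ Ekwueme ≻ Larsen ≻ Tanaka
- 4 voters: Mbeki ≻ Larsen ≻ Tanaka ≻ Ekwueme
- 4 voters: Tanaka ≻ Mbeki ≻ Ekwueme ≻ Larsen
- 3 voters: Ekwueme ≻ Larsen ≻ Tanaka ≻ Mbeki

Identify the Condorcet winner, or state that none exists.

Pairwise majorities:
Tanaka vs Ekwueme: Ekwueme wins 11–8.
Tanaka vs Mbeki: Tanaka wins 10–9.
Tanaka vs Larsen: Larsen, 12–7.
Ekwueme vs Mbeki: Mbeki wins 13–6.
Ekwueme vs Larsen: Ekwueme wins 12–7.
Mbeki–Larsen: Mbeki 13–6.
Every candidate loses at least once (Tanaka loses to Ekwueme; Ekwueme loses to Mbeki; Mbeki loses to Tanaka; Larsen loses to Ekwueme). The majority relation contains the cycle Tanaka > Mbeki > Ekwueme > Tanaka, so there is no Condorcet winner.

none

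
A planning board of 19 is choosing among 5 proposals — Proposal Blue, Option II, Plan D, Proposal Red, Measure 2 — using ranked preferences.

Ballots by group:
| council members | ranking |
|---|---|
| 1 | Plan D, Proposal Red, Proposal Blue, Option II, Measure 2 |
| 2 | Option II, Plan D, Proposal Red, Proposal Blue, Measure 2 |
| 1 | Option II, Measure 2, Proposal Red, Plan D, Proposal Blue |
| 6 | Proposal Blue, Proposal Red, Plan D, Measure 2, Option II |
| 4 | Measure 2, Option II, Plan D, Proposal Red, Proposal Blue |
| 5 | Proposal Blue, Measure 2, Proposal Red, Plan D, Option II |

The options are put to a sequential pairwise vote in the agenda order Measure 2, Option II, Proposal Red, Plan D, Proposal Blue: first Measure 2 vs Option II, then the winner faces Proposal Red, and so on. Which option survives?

Round 1: Measure 2 vs Option II — 15–4, Measure 2 advances.
Round 2: Measure 2 vs Proposal Red — 10–9, Measure 2 advances.
Round 3: Measure 2 vs Plan D — 10–9, Measure 2 advances.
Round 4: Measure 2 vs Proposal Blue — 5–14, Proposal Blue advances.
Proposal Blue survives the agenda.

Proposal Blue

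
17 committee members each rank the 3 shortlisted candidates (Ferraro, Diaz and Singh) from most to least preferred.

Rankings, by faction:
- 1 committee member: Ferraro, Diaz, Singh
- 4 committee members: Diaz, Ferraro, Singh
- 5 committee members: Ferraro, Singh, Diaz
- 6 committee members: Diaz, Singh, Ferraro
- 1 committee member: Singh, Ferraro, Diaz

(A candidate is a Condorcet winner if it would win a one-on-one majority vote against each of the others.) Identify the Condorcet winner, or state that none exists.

Head-to-head results (17 committee members):
Ferraro vs Diaz: Diaz wins 10–7.
Ferraro vs Singh: Ferraro, 10–7.
Diaz vs Singh: Diaz wins 11–6.
Diaz wins every pairwise contest, so Diaz is the Condorcet winner.

Diaz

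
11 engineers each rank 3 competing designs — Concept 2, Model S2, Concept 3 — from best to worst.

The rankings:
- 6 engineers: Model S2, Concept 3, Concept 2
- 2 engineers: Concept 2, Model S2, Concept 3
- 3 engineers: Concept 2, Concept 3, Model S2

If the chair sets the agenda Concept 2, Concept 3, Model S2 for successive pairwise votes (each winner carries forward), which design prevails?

Model S2

Round 1: Concept 2 vs Concept 3 — 5–6, Concept 3 advances.
Round 2: Concept 3 vs Model S2 — 3–8, Model S2 advances.
Model S2 survives the agenda.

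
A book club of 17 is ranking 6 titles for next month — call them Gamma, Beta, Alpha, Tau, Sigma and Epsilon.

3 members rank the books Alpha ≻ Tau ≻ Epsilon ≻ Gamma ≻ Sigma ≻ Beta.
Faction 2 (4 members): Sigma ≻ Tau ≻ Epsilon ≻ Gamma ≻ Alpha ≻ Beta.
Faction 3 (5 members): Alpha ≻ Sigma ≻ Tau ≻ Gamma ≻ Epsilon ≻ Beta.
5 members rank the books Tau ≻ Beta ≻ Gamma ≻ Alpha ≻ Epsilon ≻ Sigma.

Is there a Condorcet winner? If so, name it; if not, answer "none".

Check each pair by majority over 17 ballots:
Gamma–Beta: Gamma 12–5.
Gamma vs Alpha: Gamma, 9–8.
Gamma vs Tau: Tau wins 17–0.
Gamma vs Sigma: Sigma, 9–8.
Gamma vs Epsilon: Gamma wins 10–7.
Beta vs Alpha: Alpha wins 12–5.
Beta–Tau: Tau 17–0.
Beta vs Sigma: Sigma wins 12–5.
Beta vs Epsilon: Epsilon wins 12–5.
Alpha vs Tau: Tau, 9–8.
Alpha–Sigma: Alpha 13–4.
Alpha–Epsilon: Alpha 13–4.
Tau vs Sigma: Sigma, 9–8.
Tau vs Epsilon: Tau wins 17–0.
Sigma vs Epsilon: Sigma wins 9–8.
Every book loses at least once (Gamma loses to Tau; Beta loses to Gamma; Alpha loses to Gamma; Tau loses to Sigma; Sigma loses to Alpha; Epsilon loses to Gamma). The majority relation contains the cycle Gamma beats Alpha beats Sigma beats Gamma, so there is no Condorcet winner.

none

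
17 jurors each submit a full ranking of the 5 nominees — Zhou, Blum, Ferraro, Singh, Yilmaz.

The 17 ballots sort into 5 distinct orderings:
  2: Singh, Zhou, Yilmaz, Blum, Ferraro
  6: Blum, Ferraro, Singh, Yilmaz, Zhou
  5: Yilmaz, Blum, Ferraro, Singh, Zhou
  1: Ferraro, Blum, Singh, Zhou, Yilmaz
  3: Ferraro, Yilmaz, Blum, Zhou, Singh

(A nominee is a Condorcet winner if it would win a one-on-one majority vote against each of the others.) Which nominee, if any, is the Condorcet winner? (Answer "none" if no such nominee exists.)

Head-to-head results (17 jurors):
Zhou–Blum: Blum 15–2.
Zhou vs Ferraro: Ferraro wins 15–2.
Zhou–Singh: Singh 14–3.
Zhou–Yilmaz: Yilmaz 14–3.
Blum vs Ferraro: Blum, 13–4.
Blum–Singh: Blum 15–2.
Blum vs Yilmaz: Yilmaz, 10–7.
Ferraro vs Singh: Ferraro wins 15–2.
Ferraro–Yilmaz: Ferraro 10–7.
Singh vs Yilmaz: Singh wins 9–8.
Each nominee drops at least one matchup (Zhou loses to Blum; Blum loses to Yilmaz; Ferraro loses to Blum; Singh loses to Blum; Yilmaz loses to Ferraro); the cycle Blum → Ferraro → Yilmaz → Blum rules out a Condorcet winner.

none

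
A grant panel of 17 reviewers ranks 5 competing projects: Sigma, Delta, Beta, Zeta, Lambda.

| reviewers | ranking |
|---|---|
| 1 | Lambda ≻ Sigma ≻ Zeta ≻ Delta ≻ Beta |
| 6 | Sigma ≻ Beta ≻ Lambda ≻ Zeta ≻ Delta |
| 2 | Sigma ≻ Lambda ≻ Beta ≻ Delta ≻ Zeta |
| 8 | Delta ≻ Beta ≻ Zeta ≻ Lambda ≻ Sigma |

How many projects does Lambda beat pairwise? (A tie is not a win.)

Lambda against each rival (17 reviewers):
Lambda vs Sigma: Lambda preferred on 1+8 = 9 ballots; Lambda wins 9–8.
Lambda vs Delta: 1+6+2 = 9 for Lambda, 8 for Delta — Lambda by 9–8.
Lambda vs Beta: 3 to 14, Beta.
Lambda vs Zeta: 9 to 8, Lambda.
Lambda beats Sigma, Delta, Zeta; loses to Beta — 3 pairwise wins.

3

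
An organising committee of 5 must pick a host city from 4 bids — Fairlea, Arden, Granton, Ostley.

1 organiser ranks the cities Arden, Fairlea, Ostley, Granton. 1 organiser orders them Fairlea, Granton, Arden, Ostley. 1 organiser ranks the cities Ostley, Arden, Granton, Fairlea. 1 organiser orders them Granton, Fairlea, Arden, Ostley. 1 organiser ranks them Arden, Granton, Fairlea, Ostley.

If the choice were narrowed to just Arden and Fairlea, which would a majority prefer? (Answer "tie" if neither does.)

Arden

Ballots ranking Arden above Fairlea: 1 + 1 + 1 = 3.
Ballots ranking Fairlea above Arden: 5 − 3 = 2.
Arden wins the head-to-head 3–2.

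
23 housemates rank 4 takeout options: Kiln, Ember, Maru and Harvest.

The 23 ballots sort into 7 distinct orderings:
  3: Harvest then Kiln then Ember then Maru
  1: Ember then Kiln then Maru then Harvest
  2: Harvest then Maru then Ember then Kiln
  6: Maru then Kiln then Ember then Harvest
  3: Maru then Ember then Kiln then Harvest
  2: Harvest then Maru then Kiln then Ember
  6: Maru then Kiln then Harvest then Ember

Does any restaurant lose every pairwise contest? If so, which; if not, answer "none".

Ember

Pairwise majorities:
Kiln vs Ember: Kiln, 17–6.
Kiln vs Maru: Kiln preferred on 3+1 = 4 ballots; Maru wins 19–4.
Kiln vs Harvest: Kiln, 16–7.
Ember vs Maru: 3+1 = 4 for Ember, 19 for Maru — Maru by 19–4.
Ember vs Harvest: Harvest, 13–10.
Maru vs Harvest: Maru preferred on 1+6+3+6 = 16 ballots; Maru wins 16–7.
Ember is beaten in every head-to-head and is the Condorcet loser.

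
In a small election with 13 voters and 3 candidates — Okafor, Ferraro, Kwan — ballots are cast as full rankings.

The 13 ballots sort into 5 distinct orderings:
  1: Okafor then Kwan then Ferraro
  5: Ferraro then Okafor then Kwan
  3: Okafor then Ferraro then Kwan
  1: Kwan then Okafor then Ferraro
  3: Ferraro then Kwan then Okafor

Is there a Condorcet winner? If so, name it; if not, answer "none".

Ferraro

Pairwise majorities:
Okafor vs Ferraro: Ferraro wins 8–5.
Okafor vs Kwan: Okafor wins 9–4.
Ferraro vs Kwan: Ferraro, 11–2.
Only Ferraro has no losses; Ferraro is the Condorcet winner.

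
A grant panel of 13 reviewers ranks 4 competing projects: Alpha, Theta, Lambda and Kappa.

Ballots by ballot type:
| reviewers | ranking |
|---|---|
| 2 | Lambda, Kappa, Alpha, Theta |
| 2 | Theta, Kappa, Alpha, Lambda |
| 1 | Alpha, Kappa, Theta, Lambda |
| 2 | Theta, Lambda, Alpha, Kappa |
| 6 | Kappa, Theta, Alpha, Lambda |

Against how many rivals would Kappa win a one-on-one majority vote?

Kappa against each rival (13 reviewers):
Kappa vs Alpha: Kappa preferred on 2+2+6 = 10 ballots; Kappa wins 10–3.
Kappa vs Theta: Kappa is ranked higher on 2+1+6 = 9 ballots, Theta on 4. Kappa wins 9–4.
Kappa vs Lambda: Kappa, 9–4.
Kappa beats Alpha, Theta, Lambda — 3 pairwise wins.

3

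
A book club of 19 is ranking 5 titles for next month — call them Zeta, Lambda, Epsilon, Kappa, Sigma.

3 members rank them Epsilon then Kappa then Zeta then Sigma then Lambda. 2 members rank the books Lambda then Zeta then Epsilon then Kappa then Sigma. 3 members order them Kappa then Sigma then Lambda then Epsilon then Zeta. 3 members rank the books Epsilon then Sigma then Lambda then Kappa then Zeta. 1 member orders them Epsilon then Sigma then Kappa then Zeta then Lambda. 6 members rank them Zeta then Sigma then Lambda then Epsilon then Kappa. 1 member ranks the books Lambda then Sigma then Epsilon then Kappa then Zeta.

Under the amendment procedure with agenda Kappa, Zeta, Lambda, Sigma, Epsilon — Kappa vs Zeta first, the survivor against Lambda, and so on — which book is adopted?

Round 1: Kappa vs Zeta — 11–8, Kappa advances.
Round 2: Kappa vs Lambda — 7–12, Lambda advances.
Round 3: Lambda vs Sigma — 3–16, Sigma advances.
Round 4: Sigma vs Epsilon — 10–9, Sigma advances.
The agenda winner is Sigma.

Sigma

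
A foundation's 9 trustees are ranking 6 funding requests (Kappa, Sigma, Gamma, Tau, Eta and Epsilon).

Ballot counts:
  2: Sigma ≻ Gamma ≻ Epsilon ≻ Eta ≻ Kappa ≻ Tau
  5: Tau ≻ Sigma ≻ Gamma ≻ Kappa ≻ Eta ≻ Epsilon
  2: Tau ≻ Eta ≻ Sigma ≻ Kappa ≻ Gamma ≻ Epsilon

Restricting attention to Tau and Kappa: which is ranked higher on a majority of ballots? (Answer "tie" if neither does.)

Tau

Ballots ranking Tau above Kappa: 5 + 2 = 7.
Ballots ranking Kappa above Tau: 9 − 7 = 2.
Tau wins the head-to-head 7–2.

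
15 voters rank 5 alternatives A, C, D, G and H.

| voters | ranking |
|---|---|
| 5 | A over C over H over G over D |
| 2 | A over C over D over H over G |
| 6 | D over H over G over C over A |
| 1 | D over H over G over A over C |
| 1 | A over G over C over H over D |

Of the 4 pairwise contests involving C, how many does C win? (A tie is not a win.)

2

C against each rival (15 voters):
C vs A: A wins 9–6.
C vs D: C wins 8–7.
C vs G: G, 8–7.
C vs H: C, 8–7.
C beats D, H; loses to A, G — 2 pairwise wins.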